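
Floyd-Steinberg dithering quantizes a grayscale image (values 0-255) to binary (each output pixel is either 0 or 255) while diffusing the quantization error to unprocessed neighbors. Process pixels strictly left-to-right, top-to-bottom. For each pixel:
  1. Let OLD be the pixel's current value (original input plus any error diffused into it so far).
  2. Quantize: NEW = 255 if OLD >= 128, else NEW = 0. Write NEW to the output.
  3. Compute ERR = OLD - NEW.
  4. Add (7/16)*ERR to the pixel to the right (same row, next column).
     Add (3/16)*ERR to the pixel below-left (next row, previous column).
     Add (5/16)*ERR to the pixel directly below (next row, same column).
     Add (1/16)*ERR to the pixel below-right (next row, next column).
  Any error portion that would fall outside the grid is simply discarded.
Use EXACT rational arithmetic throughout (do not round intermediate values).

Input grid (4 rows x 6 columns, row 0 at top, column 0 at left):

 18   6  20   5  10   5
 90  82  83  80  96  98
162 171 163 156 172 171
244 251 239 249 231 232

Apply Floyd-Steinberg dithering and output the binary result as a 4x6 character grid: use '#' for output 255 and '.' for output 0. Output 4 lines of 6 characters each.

Answer: ......
.#..#.
#.##.#
######

Derivation:
(0,0): OLD=18 → NEW=0, ERR=18
(0,1): OLD=111/8 → NEW=0, ERR=111/8
(0,2): OLD=3337/128 → NEW=0, ERR=3337/128
(0,3): OLD=33599/2048 → NEW=0, ERR=33599/2048
(0,4): OLD=562873/32768 → NEW=0, ERR=562873/32768
(0,5): OLD=6561551/524288 → NEW=0, ERR=6561551/524288
(1,0): OLD=12573/128 → NEW=0, ERR=12573/128
(1,1): OLD=138571/1024 → NEW=255, ERR=-122549/1024
(1,2): OLD=1400231/32768 → NEW=0, ERR=1400231/32768
(1,3): OLD=14243867/131072 → NEW=0, ERR=14243867/131072
(1,4): OLD=1277450481/8388608 → NEW=255, ERR=-861644559/8388608
(1,5): OLD=7790844999/134217728 → NEW=0, ERR=7790844999/134217728
(2,0): OLD=2789481/16384 → NEW=255, ERR=-1388439/16384
(2,1): OLD=58026643/524288 → NEW=0, ERR=58026643/524288
(2,2): OLD=1993729401/8388608 → NEW=255, ERR=-145365639/8388608
(2,3): OLD=11125984497/67108864 → NEW=255, ERR=-5986775823/67108864
(2,4): OLD=254579016019/2147483648 → NEW=0, ERR=254579016019/2147483648
(2,5): OLD=8060254965877/34359738368 → NEW=255, ERR=-701478317963/34359738368
(3,0): OLD=1998750041/8388608 → NEW=255, ERR=-140344999/8388608
(3,1): OLD=18100694245/67108864 → NEW=255, ERR=987933925/67108864
(3,2): OLD=123596145343/536870912 → NEW=255, ERR=-13305937217/536870912
(3,3): OLD=7951647924349/34359738368 → NEW=255, ERR=-810085359491/34359738368
(3,4): OLD=68259826298973/274877906944 → NEW=255, ERR=-1834039971747/274877906944
(3,5): OLD=1012035492105811/4398046511104 → NEW=255, ERR=-109466368225709/4398046511104
Row 0: ......
Row 1: .#..#.
Row 2: #.##.#
Row 3: ######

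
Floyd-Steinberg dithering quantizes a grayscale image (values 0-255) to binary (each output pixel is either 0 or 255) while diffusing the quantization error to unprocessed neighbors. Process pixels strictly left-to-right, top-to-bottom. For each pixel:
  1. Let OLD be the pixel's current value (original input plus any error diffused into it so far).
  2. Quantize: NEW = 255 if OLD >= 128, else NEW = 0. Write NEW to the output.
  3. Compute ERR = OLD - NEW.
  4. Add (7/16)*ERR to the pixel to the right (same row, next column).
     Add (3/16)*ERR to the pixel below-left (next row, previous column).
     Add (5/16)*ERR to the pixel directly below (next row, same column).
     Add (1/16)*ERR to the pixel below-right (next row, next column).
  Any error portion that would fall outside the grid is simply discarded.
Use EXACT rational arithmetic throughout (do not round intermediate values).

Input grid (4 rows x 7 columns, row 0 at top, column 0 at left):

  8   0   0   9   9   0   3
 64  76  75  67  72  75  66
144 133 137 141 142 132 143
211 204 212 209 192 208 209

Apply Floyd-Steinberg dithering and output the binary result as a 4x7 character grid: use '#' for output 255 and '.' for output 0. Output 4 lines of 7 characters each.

(0,0): OLD=8 → NEW=0, ERR=8
(0,1): OLD=7/2 → NEW=0, ERR=7/2
(0,2): OLD=49/32 → NEW=0, ERR=49/32
(0,3): OLD=4951/512 → NEW=0, ERR=4951/512
(0,4): OLD=108385/8192 → NEW=0, ERR=108385/8192
(0,5): OLD=758695/131072 → NEW=0, ERR=758695/131072
(0,6): OLD=11602321/2097152 → NEW=0, ERR=11602321/2097152
(1,0): OLD=2149/32 → NEW=0, ERR=2149/32
(1,1): OLD=27459/256 → NEW=0, ERR=27459/256
(1,2): OLD=1019391/8192 → NEW=0, ERR=1019391/8192
(1,3): OLD=4162835/32768 → NEW=0, ERR=4162835/32768
(1,4): OLD=279768665/2097152 → NEW=255, ERR=-255005095/2097152
(1,5): OLD=427397929/16777216 → NEW=0, ERR=427397929/16777216
(1,6): OLD=21269731399/268435456 → NEW=0, ERR=21269731399/268435456
(2,0): OLD=758161/4096 → NEW=255, ERR=-286319/4096
(2,1): OLD=21425867/131072 → NEW=255, ERR=-11997493/131072
(2,2): OLD=348891681/2097152 → NEW=255, ERR=-185882079/2097152
(2,3): OLD=2129028185/16777216 → NEW=0, ERR=2129028185/16777216
(2,4): OLD=23117196777/134217728 → NEW=255, ERR=-11108323863/134217728
(2,5): OLD=476779525347/4294967296 → NEW=0, ERR=476779525347/4294967296
(2,6): OLD=14975334232421/68719476736 → NEW=255, ERR=-2548132335259/68719476736
(3,0): OLD=360695553/2097152 → NEW=255, ERR=-174078207/2097152
(3,1): OLD=1981257837/16777216 → NEW=0, ERR=1981257837/16777216
(3,2): OLD=34096621911/134217728 → NEW=255, ERR=-128898729/134217728
(3,3): OLD=121965373521/536870912 → NEW=255, ERR=-14936709039/536870912
(3,4): OLD=12555721800449/68719476736 → NEW=255, ERR=-4967744767231/68719476736
(3,5): OLD=109367354205459/549755813888 → NEW=255, ERR=-30820378335981/549755813888
(3,6): OLD=1581743279123661/8796093022208 → NEW=255, ERR=-661260441539379/8796093022208
Row 0: .......
Row 1: ....#..
Row 2: ###.#.#
Row 3: #.#####

Answer: .......
....#..
###.#.#
#.#####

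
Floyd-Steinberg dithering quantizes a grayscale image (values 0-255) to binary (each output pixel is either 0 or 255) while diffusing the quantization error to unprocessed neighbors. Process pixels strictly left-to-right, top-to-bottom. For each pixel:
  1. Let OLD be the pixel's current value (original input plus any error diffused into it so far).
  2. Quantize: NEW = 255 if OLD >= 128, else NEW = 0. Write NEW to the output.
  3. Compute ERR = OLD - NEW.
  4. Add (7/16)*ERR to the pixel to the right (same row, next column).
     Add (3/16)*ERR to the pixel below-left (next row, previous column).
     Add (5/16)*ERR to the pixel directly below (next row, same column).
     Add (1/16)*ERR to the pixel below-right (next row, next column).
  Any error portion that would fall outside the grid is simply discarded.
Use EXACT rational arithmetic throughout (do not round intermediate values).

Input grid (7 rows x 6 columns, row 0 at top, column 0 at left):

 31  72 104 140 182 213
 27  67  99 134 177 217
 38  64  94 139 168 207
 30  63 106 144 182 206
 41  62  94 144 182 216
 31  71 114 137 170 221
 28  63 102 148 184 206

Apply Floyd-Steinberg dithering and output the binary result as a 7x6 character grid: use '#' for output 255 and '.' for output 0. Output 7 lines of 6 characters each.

Answer: ..#.##
..#.##
...#.#
.#.###
..#.##
..#.##
..#.##

Derivation:
(0,0): OLD=31 → NEW=0, ERR=31
(0,1): OLD=1369/16 → NEW=0, ERR=1369/16
(0,2): OLD=36207/256 → NEW=255, ERR=-29073/256
(0,3): OLD=369929/4096 → NEW=0, ERR=369929/4096
(0,4): OLD=14517055/65536 → NEW=255, ERR=-2194625/65536
(0,5): OLD=207984313/1048576 → NEW=255, ERR=-59402567/1048576
(1,0): OLD=13499/256 → NEW=0, ERR=13499/256
(1,1): OLD=199581/2048 → NEW=0, ERR=199581/2048
(1,2): OLD=8416609/65536 → NEW=255, ERR=-8295071/65536
(1,3): OLD=24502861/262144 → NEW=0, ERR=24502861/262144
(1,4): OLD=3396571463/16777216 → NEW=255, ERR=-881618617/16777216
(1,5): OLD=46765134273/268435456 → NEW=255, ERR=-21685907007/268435456
(2,0): OLD=2383887/32768 → NEW=0, ERR=2383887/32768
(2,1): OLD=110986773/1048576 → NEW=0, ERR=110986773/1048576
(2,2): OLD=2086579839/16777216 → NEW=0, ERR=2086579839/16777216
(2,3): OLD=27495554375/134217728 → NEW=255, ERR=-6729966265/134217728
(2,4): OLD=516838697301/4294967296 → NEW=0, ERR=516838697301/4294967296
(2,5): OLD=15882235638947/68719476736 → NEW=255, ERR=-1641230928733/68719476736
(3,0): OLD=1217698719/16777216 → NEW=0, ERR=1217698719/16777216
(3,1): OLD=20897278131/134217728 → NEW=255, ERR=-13328242509/134217728
(3,2): OLD=105907585417/1073741824 → NEW=0, ERR=105907585417/1073741824
(3,3): OLD=13868902969947/68719476736 → NEW=255, ERR=-3654563597733/68719476736
(3,4): OLD=103753415670651/549755813888 → NEW=255, ERR=-36434316870789/549755813888
(3,5): OLD=1557461060584533/8796093022208 → NEW=255, ERR=-685542660078507/8796093022208
(4,0): OLD=96770050801/2147483648 → NEW=0, ERR=96770050801/2147483648
(4,1): OLD=2532745682237/34359738368 → NEW=0, ERR=2532745682237/34359738368
(4,2): OLD=154915208937895/1099511627776 → NEW=255, ERR=-125460256144985/1099511627776
(4,3): OLD=1252531375804643/17592186044416 → NEW=0, ERR=1252531375804643/17592186044416
(4,4): OLD=49117850451154963/281474976710656 → NEW=255, ERR=-22658268610062317/281474976710656
(4,5): OLD=685828443391185829/4503599627370496 → NEW=255, ERR=-462589461588290651/4503599627370496
(5,0): OLD=32382271341319/549755813888 → NEW=0, ERR=32382271341319/549755813888
(5,1): OLD=1780801814665079/17592186044416 → NEW=0, ERR=1780801814665079/17592186044416
(5,2): OLD=19785649736395405/140737488355328 → NEW=255, ERR=-16102409794213235/140737488355328
(5,3): OLD=391669290491840991/4503599627370496 → NEW=0, ERR=391669290491840991/4503599627370496
(5,4): OLD=1513961772315845919/9007199254740992 → NEW=255, ERR=-782874037643107041/9007199254740992
(5,5): OLD=21018379089857497771/144115188075855872 → NEW=255, ERR=-15730993869485749589/144115188075855872
(6,0): OLD=18404868206504645/281474976710656 → NEW=0, ERR=18404868206504645/281474976710656
(6,1): OLD=474990263304556001/4503599627370496 → NEW=0, ERR=474990263304556001/4503599627370496
(6,2): OLD=2432328500989051769/18014398509481984 → NEW=255, ERR=-2161343118928854151/18014398509481984
(6,3): OLD=28603726968270242549/288230376151711744 → NEW=0, ERR=28603726968270242549/288230376151711744
(6,4): OLD=854197341520197271509/4611686018427387904 → NEW=255, ERR=-321782593178786644011/4611686018427387904
(6,5): OLD=10029848438094173284275/73786976294838206464 → NEW=255, ERR=-8785830517089569364045/73786976294838206464
Row 0: ..#.##
Row 1: ..#.##
Row 2: ...#.#
Row 3: .#.###
Row 4: ..#.##
Row 5: ..#.##
Row 6: ..#.##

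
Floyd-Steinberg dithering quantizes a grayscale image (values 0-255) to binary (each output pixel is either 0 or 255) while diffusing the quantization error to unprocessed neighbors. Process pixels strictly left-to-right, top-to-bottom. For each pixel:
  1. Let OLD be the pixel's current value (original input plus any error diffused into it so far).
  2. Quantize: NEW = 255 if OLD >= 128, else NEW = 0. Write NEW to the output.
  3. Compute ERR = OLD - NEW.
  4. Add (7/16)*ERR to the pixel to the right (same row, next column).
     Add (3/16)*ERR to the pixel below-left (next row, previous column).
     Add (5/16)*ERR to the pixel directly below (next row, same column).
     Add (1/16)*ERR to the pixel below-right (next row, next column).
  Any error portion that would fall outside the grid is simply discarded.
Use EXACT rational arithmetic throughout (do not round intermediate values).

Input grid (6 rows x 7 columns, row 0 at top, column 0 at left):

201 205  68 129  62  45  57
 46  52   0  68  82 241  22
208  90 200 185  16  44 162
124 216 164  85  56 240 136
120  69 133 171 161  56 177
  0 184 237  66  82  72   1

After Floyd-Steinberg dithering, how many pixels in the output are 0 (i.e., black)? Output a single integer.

(0,0): OLD=201 → NEW=255, ERR=-54
(0,1): OLD=1451/8 → NEW=255, ERR=-589/8
(0,2): OLD=4581/128 → NEW=0, ERR=4581/128
(0,3): OLD=296259/2048 → NEW=255, ERR=-225981/2048
(0,4): OLD=449749/32768 → NEW=0, ERR=449749/32768
(0,5): OLD=26741203/524288 → NEW=0, ERR=26741203/524288
(0,6): OLD=665339077/8388608 → NEW=0, ERR=665339077/8388608
(1,0): OLD=1961/128 → NEW=0, ERR=1961/128
(1,1): OLD=39967/1024 → NEW=0, ERR=39967/1024
(1,2): OLD=97291/32768 → NEW=0, ERR=97291/32768
(1,3): OLD=5194031/131072 → NEW=0, ERR=5194031/131072
(1,4): OLD=891651117/8388608 → NEW=0, ERR=891651117/8388608
(1,5): OLD=21419239741/67108864 → NEW=255, ERR=4306479421/67108864
(1,6): OLD=83804113139/1073741824 → NEW=0, ERR=83804113139/1073741824
(2,0): OLD=3606213/16384 → NEW=255, ERR=-571707/16384
(2,1): OLD=46370631/524288 → NEW=0, ERR=46370631/524288
(2,2): OLD=2092890773/8388608 → NEW=255, ERR=-46204267/8388608
(2,3): OLD=14434399789/67108864 → NEW=255, ERR=-2678360531/67108864
(2,4): OLD=24838086141/536870912 → NEW=0, ERR=24838086141/536870912
(2,5): OLD=1813709486143/17179869184 → NEW=0, ERR=1813709486143/17179869184
(2,6): OLD=65032975110825/274877906944 → NEW=255, ERR=-5060891159895/274877906944
(3,0): OLD=1087826165/8388608 → NEW=255, ERR=-1051268875/8388608
(3,1): OLD=12455235409/67108864 → NEW=255, ERR=-4657524911/67108864
(3,2): OLD=69771586627/536870912 → NEW=255, ERR=-67130495933/536870912
(3,3): OLD=56163433221/2147483648 → NEW=0, ERR=56163433221/2147483648
(3,4): OLD=27267876994293/274877906944 → NEW=0, ERR=27267876994293/274877906944
(3,5): OLD=694518743570479/2199023255552 → NEW=255, ERR=133767813404719/2199023255552
(3,6): OLD=5751168465744689/35184372088832 → NEW=255, ERR=-3220846416907471/35184372088832
(4,0): OLD=72825689147/1073741824 → NEW=0, ERR=72825689147/1073741824
(4,1): OLD=785243413247/17179869184 → NEW=0, ERR=785243413247/17179869184
(4,2): OLD=31470182187089/274877906944 → NEW=0, ERR=31470182187089/274877906944
(4,3): OLD=527867321517515/2199023255552 → NEW=255, ERR=-32883608648245/2199023255552
(4,4): OLD=3492014260684209/17592186044416 → NEW=255, ERR=-993993180641871/17592186044416
(4,5): OLD=22138466939531889/562949953421312 → NEW=0, ERR=22138466939531889/562949953421312
(4,6): OLD=1525820383544889191/9007199254740992 → NEW=255, ERR=-771015426414063769/9007199254740992
(5,0): OLD=8181785371501/274877906944 → NEW=0, ERR=8181785371501/274877906944
(5,1): OLD=521193225843151/2199023255552 → NEW=255, ERR=-39557704322609/2199023255552
(5,2): OLD=4661229936614681/17592186044416 → NEW=255, ERR=175222495288601/17592186044416
(5,3): OLD=8760336851020893/140737488355328 → NEW=0, ERR=8760336851020893/140737488355328
(5,4): OLD=882838058819291935/9007199254740992 → NEW=0, ERR=882838058819291935/9007199254740992
(5,5): OLD=7752633260314194095/72057594037927936 → NEW=0, ERR=7752633260314194095/72057594037927936
(5,6): OLD=27414461038503736673/1152921504606846976 → NEW=0, ERR=27414461038503736673/1152921504606846976
Output grid:
  Row 0: ##.#...  (4 black, running=4)
  Row 1: .....#.  (6 black, running=10)
  Row 2: #.##..#  (3 black, running=13)
  Row 3: ###..##  (2 black, running=15)
  Row 4: ...##.#  (4 black, running=19)
  Row 5: .##....  (5 black, running=24)

Answer: 24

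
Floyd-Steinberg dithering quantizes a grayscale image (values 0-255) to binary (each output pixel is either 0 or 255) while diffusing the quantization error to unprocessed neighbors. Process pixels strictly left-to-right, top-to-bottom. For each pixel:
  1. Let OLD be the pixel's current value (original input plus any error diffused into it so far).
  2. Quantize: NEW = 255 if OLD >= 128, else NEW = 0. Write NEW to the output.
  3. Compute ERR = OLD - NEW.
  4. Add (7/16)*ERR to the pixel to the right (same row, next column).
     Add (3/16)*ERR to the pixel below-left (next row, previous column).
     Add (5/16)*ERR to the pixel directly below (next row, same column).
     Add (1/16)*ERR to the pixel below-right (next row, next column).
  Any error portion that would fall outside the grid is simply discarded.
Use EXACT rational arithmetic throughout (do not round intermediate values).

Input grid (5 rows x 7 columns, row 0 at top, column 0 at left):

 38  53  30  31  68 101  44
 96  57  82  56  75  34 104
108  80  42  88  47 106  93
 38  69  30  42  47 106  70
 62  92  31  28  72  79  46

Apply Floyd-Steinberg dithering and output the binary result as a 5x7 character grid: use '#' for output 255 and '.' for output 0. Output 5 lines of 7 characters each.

Answer: .....#.
.#..#..
..#...#
.#...#.
.......

Derivation:
(0,0): OLD=38 → NEW=0, ERR=38
(0,1): OLD=557/8 → NEW=0, ERR=557/8
(0,2): OLD=7739/128 → NEW=0, ERR=7739/128
(0,3): OLD=117661/2048 → NEW=0, ERR=117661/2048
(0,4): OLD=3051851/32768 → NEW=0, ERR=3051851/32768
(0,5): OLD=74316045/524288 → NEW=255, ERR=-59377395/524288
(0,6): OLD=-46543013/8388608 → NEW=0, ERR=-46543013/8388608
(1,0): OLD=15479/128 → NEW=0, ERR=15479/128
(1,1): OLD=148865/1024 → NEW=255, ERR=-112255/1024
(1,2): OLD=2230101/32768 → NEW=0, ERR=2230101/32768
(1,3): OLD=16380113/131072 → NEW=0, ERR=16380113/131072
(1,4): OLD=1183925875/8388608 → NEW=255, ERR=-955169165/8388608
(1,5): OLD=-3115664093/67108864 → NEW=0, ERR=-3115664093/67108864
(1,6): OLD=80397473965/1073741824 → NEW=0, ERR=80397473965/1073741824
(2,0): OLD=2051867/16384 → NEW=0, ERR=2051867/16384
(2,1): OLD=63361305/524288 → NEW=0, ERR=63361305/524288
(2,2): OLD=1113345547/8388608 → NEW=255, ERR=-1025749493/8388608
(2,3): OLD=3788974067/67108864 → NEW=0, ERR=3788974067/67108864
(2,4): OLD=18910771587/536870912 → NEW=0, ERR=18910771587/536870912
(2,5): OLD=1955494577057/17179869184 → NEW=0, ERR=1955494577057/17179869184
(2,6): OLD=44886295294583/274877906944 → NEW=255, ERR=-25207570976137/274877906944
(3,0): OLD=837149739/8388608 → NEW=0, ERR=837149739/8388608
(3,1): OLD=9081641615/67108864 → NEW=255, ERR=-8031118705/67108864
(3,2): OLD=-22779193347/536870912 → NEW=0, ERR=-22779193347/536870912
(3,3): OLD=85991552331/2147483648 → NEW=0, ERR=85991552331/2147483648
(3,4): OLD=27596973103147/274877906944 → NEW=0, ERR=27596973103147/274877906944
(3,5): OLD=374935455093873/2199023255552 → NEW=255, ERR=-185815475071887/2199023255552
(3,6): OLD=404198187532847/35184372088832 → NEW=0, ERR=404198187532847/35184372088832
(4,0): OLD=75964626533/1073741824 → NEW=0, ERR=75964626533/1073741824
(4,1): OLD=1440290860769/17179869184 → NEW=0, ERR=1440290860769/17179869184
(4,2): OLD=14966411072591/274877906944 → NEW=0, ERR=14966411072591/274877906944
(4,3): OLD=177036372813333/2199023255552 → NEW=0, ERR=177036372813333/2199023255552
(4,4): OLD=2203508624293199/17592186044416 → NEW=0, ERR=2203508624293199/17592186044416
(4,5): OLD=65201936174438831/562949953421312 → NEW=0, ERR=65201936174438831/562949953421312
(4,6): OLD=855511812323382137/9007199254740992 → NEW=0, ERR=855511812323382137/9007199254740992
Row 0: .....#.
Row 1: .#..#..
Row 2: ..#...#
Row 3: .#...#.
Row 4: .......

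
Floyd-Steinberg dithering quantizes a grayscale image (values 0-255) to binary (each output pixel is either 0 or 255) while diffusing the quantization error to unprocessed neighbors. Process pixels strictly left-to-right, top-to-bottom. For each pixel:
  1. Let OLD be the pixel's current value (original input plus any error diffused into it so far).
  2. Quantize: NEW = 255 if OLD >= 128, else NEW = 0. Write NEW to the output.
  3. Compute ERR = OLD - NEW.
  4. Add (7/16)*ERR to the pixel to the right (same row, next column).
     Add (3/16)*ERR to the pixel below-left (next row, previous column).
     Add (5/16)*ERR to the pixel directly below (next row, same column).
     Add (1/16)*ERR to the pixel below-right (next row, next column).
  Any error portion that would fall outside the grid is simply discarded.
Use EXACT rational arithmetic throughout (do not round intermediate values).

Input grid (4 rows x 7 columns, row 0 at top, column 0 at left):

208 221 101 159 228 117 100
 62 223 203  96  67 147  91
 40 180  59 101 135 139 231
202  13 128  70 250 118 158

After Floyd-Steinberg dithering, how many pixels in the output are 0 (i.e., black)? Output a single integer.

(0,0): OLD=208 → NEW=255, ERR=-47
(0,1): OLD=3207/16 → NEW=255, ERR=-873/16
(0,2): OLD=19745/256 → NEW=0, ERR=19745/256
(0,3): OLD=789479/4096 → NEW=255, ERR=-255001/4096
(0,4): OLD=13157201/65536 → NEW=255, ERR=-3554479/65536
(0,5): OLD=97802039/1048576 → NEW=0, ERR=97802039/1048576
(0,6): OLD=2362335873/16777216 → NEW=255, ERR=-1915854207/16777216
(1,0): OLD=9493/256 → NEW=0, ERR=9493/256
(1,1): OLD=478611/2048 → NEW=255, ERR=-43629/2048
(1,2): OLD=13284111/65536 → NEW=255, ERR=-3427569/65536
(1,3): OLD=12665379/262144 → NEW=0, ERR=12665379/262144
(1,4): OLD=1422471625/16777216 → NEW=0, ERR=1422471625/16777216
(1,5): OLD=25291983641/134217728 → NEW=255, ERR=-8933536999/134217728
(1,6): OLD=68770745687/2147483648 → NEW=0, ERR=68770745687/2147483648
(2,0): OLD=1559553/32768 → NEW=0, ERR=1559553/32768
(2,1): OLD=195744283/1048576 → NEW=255, ERR=-71642597/1048576
(2,2): OLD=343798545/16777216 → NEW=0, ERR=343798545/16777216
(2,3): OLD=18480724681/134217728 → NEW=255, ERR=-15744795959/134217728
(2,4): OLD=108139824409/1073741824 → NEW=0, ERR=108139824409/1073741824
(2,5): OLD=5963666820019/34359738368 → NEW=255, ERR=-2798066463821/34359738368
(2,6): OLD=110621801944597/549755813888 → NEW=255, ERR=-29565930596843/549755813888
(3,0): OLD=3423598321/16777216 → NEW=255, ERR=-854591759/16777216
(3,1): OLD=-3197001187/134217728 → NEW=0, ERR=-3197001187/134217728
(3,2): OLD=104923100071/1073741824 → NEW=0, ERR=104923100071/1073741824
(3,3): OLD=413420821281/4294967296 → NEW=0, ERR=413420821281/4294967296
(3,4): OLD=165468024212209/549755813888 → NEW=255, ERR=25280291670769/549755813888
(3,5): OLD=478862749758563/4398046511104 → NEW=0, ERR=478862749758563/4398046511104
(3,6): OLD=12929511097138045/70368744177664 → NEW=255, ERR=-5014518668166275/70368744177664
Output grid:
  Row 0: ##.##.#  (2 black, running=2)
  Row 1: .##..#.  (4 black, running=6)
  Row 2: .#.#.##  (3 black, running=9)
  Row 3: #...#.#  (4 black, running=13)

Answer: 13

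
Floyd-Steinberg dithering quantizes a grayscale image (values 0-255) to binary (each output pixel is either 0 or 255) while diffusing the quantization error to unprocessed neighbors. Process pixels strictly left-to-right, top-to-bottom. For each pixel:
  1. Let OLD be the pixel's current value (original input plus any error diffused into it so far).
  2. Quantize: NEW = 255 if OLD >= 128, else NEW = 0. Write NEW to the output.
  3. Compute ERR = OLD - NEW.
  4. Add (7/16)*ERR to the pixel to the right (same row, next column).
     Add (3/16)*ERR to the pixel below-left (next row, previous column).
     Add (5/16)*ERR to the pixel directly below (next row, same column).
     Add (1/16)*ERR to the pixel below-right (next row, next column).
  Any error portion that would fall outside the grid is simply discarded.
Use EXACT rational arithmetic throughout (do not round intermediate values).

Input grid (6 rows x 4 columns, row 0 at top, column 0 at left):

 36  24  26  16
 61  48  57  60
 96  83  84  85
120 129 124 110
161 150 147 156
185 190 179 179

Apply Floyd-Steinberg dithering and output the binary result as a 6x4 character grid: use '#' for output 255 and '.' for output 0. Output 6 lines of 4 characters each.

Answer: ....
...#
#.#.
.#.#
#.#.
####

Derivation:
(0,0): OLD=36 → NEW=0, ERR=36
(0,1): OLD=159/4 → NEW=0, ERR=159/4
(0,2): OLD=2777/64 → NEW=0, ERR=2777/64
(0,3): OLD=35823/1024 → NEW=0, ERR=35823/1024
(1,0): OLD=5101/64 → NEW=0, ERR=5101/64
(1,1): OLD=54107/512 → NEW=0, ERR=54107/512
(1,2): OLD=2061719/16384 → NEW=0, ERR=2061719/16384
(1,3): OLD=33737425/262144 → NEW=255, ERR=-33109295/262144
(2,0): OLD=1152793/8192 → NEW=255, ERR=-936167/8192
(2,1): OLD=24799747/262144 → NEW=0, ERR=24799747/262144
(2,2): OLD=77404023/524288 → NEW=255, ERR=-56289417/524288
(2,3): OLD=53887819/8388608 → NEW=0, ERR=53887819/8388608
(3,0): OLD=427929001/4194304 → NEW=0, ERR=427929001/4194304
(3,1): OLD=11806262711/67108864 → NEW=255, ERR=-5306497609/67108864
(3,2): OLD=67615318921/1073741824 → NEW=0, ERR=67615318921/1073741824
(3,3): OLD=2282300320831/17179869184 → NEW=255, ERR=-2098566321089/17179869184
(4,0): OLD=191187260917/1073741824 → NEW=255, ERR=-82616904203/1073741824
(4,1): OLD=943269010239/8589934592 → NEW=0, ERR=943269010239/8589934592
(4,2): OLD=51367881626623/274877906944 → NEW=255, ERR=-18725984644097/274877906944
(4,3): OLD=404437579180201/4398046511104 → NEW=0, ERR=404437579180201/4398046511104
(5,0): OLD=24951337254917/137438953472 → NEW=255, ERR=-10095595880443/137438953472
(5,1): OLD=767885655013539/4398046511104 → NEW=255, ERR=-353616205317981/4398046511104
(5,2): OLD=322464983432225/2199023255552 → NEW=255, ERR=-238285946733535/2199023255552
(5,3): OLD=10982574095127819/70368744177664 → NEW=255, ERR=-6961455670176501/70368744177664
Row 0: ....
Row 1: ...#
Row 2: #.#.
Row 3: .#.#
Row 4: #.#.
Row 5: ####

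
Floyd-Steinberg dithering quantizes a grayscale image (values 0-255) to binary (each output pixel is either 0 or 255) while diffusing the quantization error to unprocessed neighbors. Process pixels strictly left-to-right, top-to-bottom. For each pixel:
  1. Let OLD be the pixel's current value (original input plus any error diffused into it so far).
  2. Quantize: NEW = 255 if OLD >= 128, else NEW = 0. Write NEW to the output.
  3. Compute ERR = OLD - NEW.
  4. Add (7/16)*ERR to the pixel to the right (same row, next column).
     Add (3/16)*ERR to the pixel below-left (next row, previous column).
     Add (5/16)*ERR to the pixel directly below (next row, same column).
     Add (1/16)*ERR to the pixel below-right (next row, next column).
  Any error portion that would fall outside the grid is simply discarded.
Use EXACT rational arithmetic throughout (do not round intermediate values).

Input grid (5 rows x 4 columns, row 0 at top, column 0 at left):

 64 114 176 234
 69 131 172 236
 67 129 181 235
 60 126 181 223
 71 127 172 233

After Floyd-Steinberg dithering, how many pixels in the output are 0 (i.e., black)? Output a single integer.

Answer: 8

Derivation:
(0,0): OLD=64 → NEW=0, ERR=64
(0,1): OLD=142 → NEW=255, ERR=-113
(0,2): OLD=2025/16 → NEW=0, ERR=2025/16
(0,3): OLD=74079/256 → NEW=255, ERR=8799/256
(1,0): OLD=1085/16 → NEW=0, ERR=1085/16
(1,1): OLD=19595/128 → NEW=255, ERR=-13045/128
(1,2): OLD=681351/4096 → NEW=255, ERR=-363129/4096
(1,3): OLD=14146913/65536 → NEW=255, ERR=-2564767/65536
(2,0): OLD=141481/2048 → NEW=0, ERR=141481/2048
(2,1): OLD=7536051/65536 → NEW=0, ERR=7536051/65536
(2,2): OLD=24890119/131072 → NEW=255, ERR=-8533241/131072
(2,3): OLD=395830235/2097152 → NEW=255, ERR=-138943525/2097152
(3,0): OLD=108159673/1048576 → NEW=0, ERR=108159673/1048576
(3,1): OLD=3341571495/16777216 → NEW=255, ERR=-936618585/16777216
(3,2): OLD=35163797657/268435456 → NEW=255, ERR=-33287243623/268435456
(3,3): OLD=618367068079/4294967296 → NEW=255, ERR=-476849592401/4294967296
(4,0): OLD=24901835461/268435456 → NEW=0, ERR=24901835461/268435456
(4,1): OLD=286335676719/2147483648 → NEW=255, ERR=-261272653521/2147483648
(4,2): OLD=3828630224495/68719476736 → NEW=0, ERR=3828630224495/68719476736
(4,3): OLD=236317119083705/1099511627776 → NEW=255, ERR=-44058345999175/1099511627776
Output grid:
  Row 0: .#.#  (2 black, running=2)
  Row 1: .###  (1 black, running=3)
  Row 2: ..##  (2 black, running=5)
  Row 3: .###  (1 black, running=6)
  Row 4: .#.#  (2 black, running=8)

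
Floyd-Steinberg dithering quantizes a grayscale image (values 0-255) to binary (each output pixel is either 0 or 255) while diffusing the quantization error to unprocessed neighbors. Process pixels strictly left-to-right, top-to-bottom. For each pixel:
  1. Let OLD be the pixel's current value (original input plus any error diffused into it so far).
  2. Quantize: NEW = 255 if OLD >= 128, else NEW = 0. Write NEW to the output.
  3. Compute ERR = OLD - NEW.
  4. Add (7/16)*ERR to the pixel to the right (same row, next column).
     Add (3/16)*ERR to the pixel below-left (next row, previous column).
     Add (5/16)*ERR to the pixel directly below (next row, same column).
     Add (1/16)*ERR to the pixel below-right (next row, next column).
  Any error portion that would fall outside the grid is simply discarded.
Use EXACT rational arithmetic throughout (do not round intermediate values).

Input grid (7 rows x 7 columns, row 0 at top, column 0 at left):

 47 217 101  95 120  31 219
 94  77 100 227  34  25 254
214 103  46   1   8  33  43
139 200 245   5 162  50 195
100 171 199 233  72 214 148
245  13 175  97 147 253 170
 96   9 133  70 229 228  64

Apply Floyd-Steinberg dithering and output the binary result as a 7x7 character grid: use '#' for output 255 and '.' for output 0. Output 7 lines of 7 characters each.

Answer: .#.#..#
.#.#..#
#......
###.#.#
.###.##
#..#.##
..#.##.

Derivation:
(0,0): OLD=47 → NEW=0, ERR=47
(0,1): OLD=3801/16 → NEW=255, ERR=-279/16
(0,2): OLD=23903/256 → NEW=0, ERR=23903/256
(0,3): OLD=556441/4096 → NEW=255, ERR=-488039/4096
(0,4): OLD=4448047/65536 → NEW=0, ERR=4448047/65536
(0,5): OLD=63642185/1048576 → NEW=0, ERR=63642185/1048576
(0,6): OLD=4119705599/16777216 → NEW=255, ERR=-158484481/16777216
(1,0): OLD=26987/256 → NEW=0, ERR=26987/256
(1,1): OLD=282861/2048 → NEW=255, ERR=-239379/2048
(1,2): OLD=3578993/65536 → NEW=0, ERR=3578993/65536
(1,3): OLD=60874973/262144 → NEW=255, ERR=-5971747/262144
(1,4): OLD=825048759/16777216 → NEW=0, ERR=825048759/16777216
(1,5): OLD=9120424551/134217728 → NEW=0, ERR=9120424551/134217728
(1,6): OLD=611110638889/2147483648 → NEW=255, ERR=63502308649/2147483648
(2,0): OLD=7373695/32768 → NEW=255, ERR=-982145/32768
(2,1): OLD=73598309/1048576 → NEW=0, ERR=73598309/1048576
(2,2): OLD=1379036527/16777216 → NEW=0, ERR=1379036527/16777216
(2,3): OLD=5701050295/134217728 → NEW=0, ERR=5701050295/134217728
(2,4): OLD=57196455399/1073741824 → NEW=0, ERR=57196455399/1073741824
(2,5): OLD=2960368872909/34359738368 → NEW=0, ERR=2960368872909/34359738368
(2,6): OLD=51777095484523/549755813888 → NEW=0, ERR=51777095484523/549755813888
(3,0): OLD=2395684751/16777216 → NEW=255, ERR=-1882505329/16777216
(3,1): OLD=25015834979/134217728 → NEW=255, ERR=-9209685661/134217728
(3,2): OLD=271675444825/1073741824 → NEW=255, ERR=-2128720295/1073741824
(3,3): OLD=139722004895/4294967296 → NEW=0, ERR=139722004895/4294967296
(3,4): OLD=116376882482063/549755813888 → NEW=255, ERR=-23810850059377/549755813888
(3,5): OLD=347287041072669/4398046511104 → NEW=0, ERR=347287041072669/4398046511104
(3,6): OLD=18602925437266435/70368744177664 → NEW=255, ERR=658895671962115/70368744177664
(4,0): OLD=111819094657/2147483648 → NEW=0, ERR=111819094657/2147483648
(4,1): OLD=5667741066765/34359738368 → NEW=255, ERR=-3093992217075/34359738368
(4,2): OLD=88398514785251/549755813888 → NEW=255, ERR=-51789217756189/549755813888
(4,3): OLD=851932389022385/4398046511104 → NEW=255, ERR=-269569471309135/4398046511104
(4,4): OLD=1706032867741635/35184372088832 → NEW=0, ERR=1706032867741635/35184372088832
(4,5): OLD=291538901706804035/1125899906842624 → NEW=255, ERR=4434425461934915/1125899906842624
(4,6): OLD=2838789093908450501/18014398509481984 → NEW=255, ERR=-1754882526009455419/18014398509481984
(5,0): OLD=134353725323895/549755813888 → NEW=255, ERR=-5834007217545/549755813888
(5,1): OLD=-150375091818243/4398046511104 → NEW=0, ERR=-150375091818243/4398046511104
(5,2): OLD=3992798230201467/35184372088832 → NEW=0, ERR=3992798230201467/35184372088832
(5,3): OLD=36788271453870471/281474976710656 → NEW=255, ERR=-34987847607346809/281474976710656
(5,4): OLD=1885715598457468781/18014398509481984 → NEW=0, ERR=1885715598457468781/18014398509481984
(5,5): OLD=41042944821397748381/144115188075855872 → NEW=255, ERR=4293571862054501021/144115188075855872
(5,6): OLD=352420620019458931347/2305843009213693952 → NEW=255, ERR=-235569347330033026413/2305843009213693952
(6,0): OLD=6070913876899215/70368744177664 → NEW=0, ERR=6070913876899215/70368744177664
(6,1): OLD=63809525411781723/1125899906842624 → NEW=0, ERR=63809525411781723/1125899906842624
(6,2): OLD=3023079201682178737/18014398509481984 → NEW=255, ERR=-1570592418235727183/18014398509481984
(6,3): OLD=2843663828927155183/144115188075855872 → NEW=0, ERR=2843663828927155183/144115188075855872
(6,4): OLD=77292407182740836173/288230376151711744 → NEW=255, ERR=3793661264054341453/288230376151711744
(6,5): OLD=8502309631975415664673/36893488147419103232 → NEW=255, ERR=-905529845616455659487/36893488147419103232
(6,6): OLD=13693829553925282241495/590295810358705651712 → NEW=0, ERR=13693829553925282241495/590295810358705651712
Row 0: .#.#..#
Row 1: .#.#..#
Row 2: #......
Row 3: ###.#.#
Row 4: .###.##
Row 5: #..#.##
Row 6: ..#.##.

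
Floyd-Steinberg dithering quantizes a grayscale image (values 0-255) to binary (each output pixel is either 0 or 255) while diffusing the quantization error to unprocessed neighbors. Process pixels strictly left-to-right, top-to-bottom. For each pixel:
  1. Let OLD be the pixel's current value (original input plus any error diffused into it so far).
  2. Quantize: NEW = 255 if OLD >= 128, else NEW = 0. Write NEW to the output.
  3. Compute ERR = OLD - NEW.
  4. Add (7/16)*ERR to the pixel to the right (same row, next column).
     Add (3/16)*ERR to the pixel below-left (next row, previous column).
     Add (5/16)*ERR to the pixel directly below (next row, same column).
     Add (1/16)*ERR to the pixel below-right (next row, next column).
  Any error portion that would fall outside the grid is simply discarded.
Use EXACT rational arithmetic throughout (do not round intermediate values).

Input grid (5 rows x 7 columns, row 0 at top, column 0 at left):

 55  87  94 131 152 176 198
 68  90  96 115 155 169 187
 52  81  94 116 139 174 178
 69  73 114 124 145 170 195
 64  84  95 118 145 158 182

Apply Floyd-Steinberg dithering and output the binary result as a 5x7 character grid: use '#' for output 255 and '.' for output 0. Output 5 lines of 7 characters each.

(0,0): OLD=55 → NEW=0, ERR=55
(0,1): OLD=1777/16 → NEW=0, ERR=1777/16
(0,2): OLD=36503/256 → NEW=255, ERR=-28777/256
(0,3): OLD=335137/4096 → NEW=0, ERR=335137/4096
(0,4): OLD=12307431/65536 → NEW=255, ERR=-4404249/65536
(0,5): OLD=153719633/1048576 → NEW=255, ERR=-113667247/1048576
(0,6): OLD=2526218039/16777216 → NEW=255, ERR=-1751972041/16777216
(1,0): OLD=27139/256 → NEW=0, ERR=27139/256
(1,1): OLD=314261/2048 → NEW=255, ERR=-207979/2048
(1,2): OLD=2537913/65536 → NEW=0, ERR=2537913/65536
(1,3): OLD=36145733/262144 → NEW=255, ERR=-30700987/262144
(1,4): OLD=1133294255/16777216 → NEW=0, ERR=1133294255/16777216
(1,5): OLD=18910934111/134217728 → NEW=255, ERR=-15314586529/134217728
(1,6): OLD=209749047217/2147483648 → NEW=0, ERR=209749047217/2147483648
(2,0): OLD=2165559/32768 → NEW=0, ERR=2165559/32768
(2,1): OLD=96537165/1048576 → NEW=0, ERR=96537165/1048576
(2,2): OLD=1980954407/16777216 → NEW=0, ERR=1980954407/16777216
(2,3): OLD=19615233199/134217728 → NEW=255, ERR=-14610287441/134217728
(2,4): OLD=89948660127/1073741824 → NEW=0, ERR=89948660127/1073741824
(2,5): OLD=6787017601781/34359738368 → NEW=255, ERR=-1974715682059/34359738368
(2,6): OLD=96892914723587/549755813888 → NEW=255, ERR=-43294817817853/549755813888
(3,0): OLD=1793728839/16777216 → NEW=0, ERR=1793728839/16777216
(3,1): OLD=23463246395/134217728 → NEW=255, ERR=-10762274245/134217728
(3,2): OLD=108620643617/1073741824 → NEW=0, ERR=108620643617/1073741824
(3,3): OLD=675715962231/4294967296 → NEW=255, ERR=-419500698249/4294967296
(3,4): OLD=60949958901063/549755813888 → NEW=0, ERR=60949958901063/549755813888
(3,5): OLD=840088766024773/4398046511104 → NEW=255, ERR=-281413094306747/4398046511104
(3,6): OLD=9767457134479579/70368744177664 → NEW=255, ERR=-8176572630824741/70368744177664
(4,0): OLD=176901284297/2147483648 → NEW=0, ERR=176901284297/2147483648
(4,1): OLD=4144866226485/34359738368 → NEW=0, ERR=4144866226485/34359738368
(4,2): OLD=85797009918779/549755813888 → NEW=255, ERR=-54390722622661/549755813888
(4,3): OLD=313593558808825/4398046511104 → NEW=0, ERR=313593558808825/4398046511104
(4,4): OLD=6781406587769179/35184372088832 → NEW=255, ERR=-2190608294882981/35184372088832
(4,5): OLD=107982498455094939/1125899906842624 → NEW=0, ERR=107982498455094939/1125899906842624
(4,6): OLD=3308330455302879149/18014398509481984 → NEW=255, ERR=-1285341164615026771/18014398509481984
Row 0: ..#.###
Row 1: .#.#.#.
Row 2: ...#.##
Row 3: .#.#.##
Row 4: ..#.#.#

Answer: ..#.###
.#.#.#.
...#.##
.#.#.##
..#.#.#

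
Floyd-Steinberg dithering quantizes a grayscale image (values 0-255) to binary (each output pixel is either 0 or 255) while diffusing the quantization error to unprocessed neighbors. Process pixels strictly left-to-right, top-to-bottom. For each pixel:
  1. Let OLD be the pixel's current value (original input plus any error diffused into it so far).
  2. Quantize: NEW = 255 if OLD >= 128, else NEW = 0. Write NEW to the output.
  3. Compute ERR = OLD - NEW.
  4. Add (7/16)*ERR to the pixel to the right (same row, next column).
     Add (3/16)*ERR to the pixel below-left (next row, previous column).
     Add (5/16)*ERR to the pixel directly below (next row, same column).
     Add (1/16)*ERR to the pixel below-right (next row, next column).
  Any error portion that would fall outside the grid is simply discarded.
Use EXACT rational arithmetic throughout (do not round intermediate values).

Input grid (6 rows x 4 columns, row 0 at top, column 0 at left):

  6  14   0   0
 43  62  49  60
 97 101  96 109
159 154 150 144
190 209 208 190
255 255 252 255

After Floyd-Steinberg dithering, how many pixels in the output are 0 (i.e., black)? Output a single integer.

Answer: 12

Derivation:
(0,0): OLD=6 → NEW=0, ERR=6
(0,1): OLD=133/8 → NEW=0, ERR=133/8
(0,2): OLD=931/128 → NEW=0, ERR=931/128
(0,3): OLD=6517/2048 → NEW=0, ERR=6517/2048
(1,0): OLD=6143/128 → NEW=0, ERR=6143/128
(1,1): OLD=92089/1024 → NEW=0, ERR=92089/1024
(1,2): OLD=3022957/32768 → NEW=0, ERR=3022957/32768
(1,3): OLD=53377675/524288 → NEW=0, ERR=53377675/524288
(2,0): OLD=2111235/16384 → NEW=255, ERR=-2066685/16384
(2,1): OLD=49395217/524288 → NEW=0, ERR=49395217/524288
(2,2): OLD=200024005/1048576 → NEW=255, ERR=-67362875/1048576
(2,3): OLD=1987687793/16777216 → NEW=0, ERR=1987687793/16777216
(3,0): OLD=1151304723/8388608 → NEW=255, ERR=-987790317/8388608
(3,1): OLD=15031763533/134217728 → NEW=0, ERR=15031763533/134217728
(3,2): OLD=444582334515/2147483648 → NEW=255, ERR=-103025995725/2147483648
(3,3): OLD=5360781374437/34359738368 → NEW=255, ERR=-3400951909403/34359738368
(4,0): OLD=374093958359/2147483648 → NEW=255, ERR=-173514371881/2147483648
(4,1): OLD=3303586745029/17179869184 → NEW=255, ERR=-1077279896891/17179869184
(4,2): OLD=84670486810469/549755813888 → NEW=255, ERR=-55517245730971/549755813888
(4,3): OLD=984186146444883/8796093022208 → NEW=0, ERR=984186146444883/8796093022208
(5,0): OLD=59921451704807/274877906944 → NEW=255, ERR=-10172414565913/274877906944
(5,1): OLD=1717253716843249/8796093022208 → NEW=255, ERR=-525750003819791/8796093022208
(5,2): OLD=929537766014153/4398046511104 → NEW=255, ERR=-191964094317367/4398046511104
(5,3): OLD=37233217010694381/140737488355328 → NEW=255, ERR=1345157480085741/140737488355328
Output grid:
  Row 0: ....  (4 black, running=4)
  Row 1: ....  (4 black, running=8)
  Row 2: #.#.  (2 black, running=10)
  Row 3: #.##  (1 black, running=11)
  Row 4: ###.  (1 black, running=12)
  Row 5: ####  (0 black, running=12)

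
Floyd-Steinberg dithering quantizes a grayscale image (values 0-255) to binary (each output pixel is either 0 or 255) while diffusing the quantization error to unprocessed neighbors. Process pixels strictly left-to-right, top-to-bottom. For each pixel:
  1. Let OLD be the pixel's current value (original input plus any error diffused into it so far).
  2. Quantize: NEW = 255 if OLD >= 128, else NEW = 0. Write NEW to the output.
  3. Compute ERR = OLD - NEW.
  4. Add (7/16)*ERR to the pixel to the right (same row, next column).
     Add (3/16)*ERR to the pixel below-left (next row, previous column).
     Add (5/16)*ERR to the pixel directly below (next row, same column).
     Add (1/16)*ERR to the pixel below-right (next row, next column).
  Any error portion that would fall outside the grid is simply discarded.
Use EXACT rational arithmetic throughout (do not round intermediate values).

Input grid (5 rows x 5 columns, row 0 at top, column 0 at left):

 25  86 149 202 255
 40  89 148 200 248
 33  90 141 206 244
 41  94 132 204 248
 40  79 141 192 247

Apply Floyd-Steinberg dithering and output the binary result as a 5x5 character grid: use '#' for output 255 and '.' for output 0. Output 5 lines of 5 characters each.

Answer: ..###
.#.##
..###
.#.##
..#.#

Derivation:
(0,0): OLD=25 → NEW=0, ERR=25
(0,1): OLD=1551/16 → NEW=0, ERR=1551/16
(0,2): OLD=49001/256 → NEW=255, ERR=-16279/256
(0,3): OLD=713439/4096 → NEW=255, ERR=-331041/4096
(0,4): OLD=14394393/65536 → NEW=255, ERR=-2317287/65536
(1,0): OLD=16893/256 → NEW=0, ERR=16893/256
(1,1): OLD=282219/2048 → NEW=255, ERR=-240021/2048
(1,2): OLD=4440647/65536 → NEW=0, ERR=4440647/65536
(1,3): OLD=50799291/262144 → NEW=255, ERR=-16047429/262144
(1,4): OLD=860323025/4194304 → NEW=255, ERR=-209224495/4194304
(2,0): OLD=1037001/32768 → NEW=0, ERR=1037001/32768
(2,1): OLD=88133043/1048576 → NEW=0, ERR=88133043/1048576
(2,2): OLD=3022310617/16777216 → NEW=255, ERR=-1255879463/16777216
(2,3): OLD=39997482107/268435456 → NEW=255, ERR=-28453559173/268435456
(2,4): OLD=765412700317/4294967296 → NEW=255, ERR=-329803960163/4294967296
(3,0): OLD=1118185145/16777216 → NEW=0, ERR=1118185145/16777216
(3,1): OLD=18437089221/134217728 → NEW=255, ERR=-15788431419/134217728
(3,2): OLD=182628667655/4294967296 → NEW=0, ERR=182628667655/4294967296
(3,3): OLD=1463746521359/8589934592 → NEW=255, ERR=-726686799601/8589934592
(3,4): OLD=24789499368683/137438953472 → NEW=255, ERR=-10257433766677/137438953472
(4,0): OLD=83261457463/2147483648 → NEW=0, ERR=83261457463/2147483648
(4,1): OLD=4902491439671/68719476736 → NEW=0, ERR=4902491439671/68719476736
(4,2): OLD=178434712929561/1099511627776 → NEW=255, ERR=-101940752153319/1099511627776
(4,3): OLD=1999609432229431/17592186044416 → NEW=0, ERR=1999609432229431/17592186044416
(4,4): OLD=75468573096881921/281474976710656 → NEW=255, ERR=3692454035664641/281474976710656
Row 0: ..###
Row 1: .#.##
Row 2: ..###
Row 3: .#.##
Row 4: ..#.#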